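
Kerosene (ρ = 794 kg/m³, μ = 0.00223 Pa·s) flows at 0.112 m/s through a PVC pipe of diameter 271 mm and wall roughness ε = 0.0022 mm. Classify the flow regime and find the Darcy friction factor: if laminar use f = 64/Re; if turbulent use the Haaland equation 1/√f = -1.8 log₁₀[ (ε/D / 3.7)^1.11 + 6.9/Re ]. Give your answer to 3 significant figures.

Re = ρVD/μ = 794·0.112·0.271/0.00223 = 1.081e+04.
Re > 4000 → turbulent. ε/D = 2.2e-06/0.271 = 8.12e-06; Haaland: 1/√f = -1.8 log₁₀[5.23e-07 + 0.000638] = 5.75, so f = 0.03024.

f ≈ 0.0302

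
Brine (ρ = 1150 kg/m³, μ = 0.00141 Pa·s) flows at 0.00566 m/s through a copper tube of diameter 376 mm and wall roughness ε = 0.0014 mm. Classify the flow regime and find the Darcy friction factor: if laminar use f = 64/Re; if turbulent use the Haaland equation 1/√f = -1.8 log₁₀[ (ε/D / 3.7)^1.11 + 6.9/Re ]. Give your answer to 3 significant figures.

Re = ρVD/μ = 1150·0.00566·0.376/0.00141 = 1736.
Re < 2300 → laminar, so f = 64/Re = 0.03687 (roughness is irrelevant in laminar flow).

f ≈ 0.0369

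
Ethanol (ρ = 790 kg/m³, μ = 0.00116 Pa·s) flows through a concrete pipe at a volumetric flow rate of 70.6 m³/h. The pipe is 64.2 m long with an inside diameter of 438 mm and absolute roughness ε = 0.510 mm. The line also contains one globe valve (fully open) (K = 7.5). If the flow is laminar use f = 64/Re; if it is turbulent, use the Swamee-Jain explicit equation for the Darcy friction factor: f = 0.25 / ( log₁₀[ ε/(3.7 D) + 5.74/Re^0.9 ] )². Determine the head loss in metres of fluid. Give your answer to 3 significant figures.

h_f ≈ 0.00970 m

Q = 70.6 m³/h = 70.6/3600 = 0.01961 m³/s.
Cross-sectional area A = πD²/4 = π(0.438)²/4 = 0.1507 m²; mean velocity V = Q/A = 0.01961/0.1507 = 0.1302 m/s.
Reynolds number Re = ρVD/μ = 790 · 0.1302 · 0.438 / 0.00116 = 3.882e+04.
Re > 4000 → turbulent. Relative roughness ε/D = 0.00051/0.438 = 0.00116. Swamee-Jain: f = 0.25/(log₁₀[0.00116/3.7 + 5.74/3.882e+04^0.9])² = 0.25/(log₁₀[0.000315 + 0.000425])² = 0.25/(-3.131)² = 0.02551.
Total minor-loss coefficient ΣK = 1·7.5 = 7.5.
ΔP = [f·L/D + ΣK]·(ρV²/2) = [0.02551·64.2/0.438 + 7.5]·(790·0.1302²/2) = [3.739 + 7.5]·6.692 = 75.2 Pa.
Head loss h_f = ΔP/(ρg) = 75.2/(790·9.81) = 0.00970 m.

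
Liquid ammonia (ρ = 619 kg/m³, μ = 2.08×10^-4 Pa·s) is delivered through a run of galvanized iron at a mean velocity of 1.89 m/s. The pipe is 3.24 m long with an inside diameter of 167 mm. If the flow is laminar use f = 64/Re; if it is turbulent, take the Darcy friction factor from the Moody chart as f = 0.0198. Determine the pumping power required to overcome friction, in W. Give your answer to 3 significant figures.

Reynolds number Re = ρVD/μ = 619 · 1.89 · 0.167 / 0.000208 = 9.393e+05.
Re > 4000 → turbulent; use the Moody-chart value f = 0.0198.
Darcy-Weisbach: ΔP = f(L/D)(ρV²/2) = 0.0198·(3.24/0.167)·(619·1.89²/2) = 0.0198·19.4·1106 = 424.7 Pa.
Q = V·A = 1.89·0.0219 = 0.0414 m³/s.
Pumping power P = QΔP = 0.0414·424.7 = 17.58 W = 17.6 W.

P ≈ 17.6 W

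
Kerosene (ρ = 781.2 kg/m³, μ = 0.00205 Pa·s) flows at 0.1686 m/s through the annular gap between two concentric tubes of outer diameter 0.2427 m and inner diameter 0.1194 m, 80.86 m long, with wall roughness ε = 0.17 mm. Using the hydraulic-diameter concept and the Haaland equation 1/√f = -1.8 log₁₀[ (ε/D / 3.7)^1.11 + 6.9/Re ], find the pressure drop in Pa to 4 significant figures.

Hydraulic diameter D_h = 4A/P = D_o - D_i = 0.2427 - 0.1194 = 0.1233 m.
Re = ρVD_h/μ = 781.2·0.1686·0.1233/0.00205 = 7922.
ε/D_h = 0.00017/0.1233 = 0.00138; Haaland gives 1/√f = -1.8 log₁₀[0.000156+0.000871] = 5.379, so f = 0.03456.
ΔP = f(L/D_h)(ρV²/2) = 0.03456·80.86/0.1233·11.1 = 251.7 Pa.

ΔP ≈ 251.7 Pa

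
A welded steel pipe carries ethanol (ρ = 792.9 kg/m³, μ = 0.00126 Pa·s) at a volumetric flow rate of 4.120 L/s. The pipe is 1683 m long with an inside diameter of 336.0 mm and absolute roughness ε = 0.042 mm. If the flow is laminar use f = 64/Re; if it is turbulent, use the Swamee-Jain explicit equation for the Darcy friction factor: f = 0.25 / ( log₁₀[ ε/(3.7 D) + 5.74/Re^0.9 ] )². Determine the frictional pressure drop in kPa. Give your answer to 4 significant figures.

Q = 4.120 L/s = 4.120/1000 = 0.00412 m³/s.
Cross-sectional area A = πD²/4 = π(0.336)²/4 = 0.08867 m²; mean velocity V = Q/A = 0.00412/0.08867 = 0.04647 m/s.
Reynolds number Re = ρVD/μ = 792.9 · 0.04647 · 0.336 / 0.00126 = 9825.
Re > 4000 → turbulent. Relative roughness ε/D = 4.2e-05/0.336 = 0.000125. Swamee-Jain: f = 0.25/(log₁₀[0.000125/3.7 + 5.74/9825^0.9])² = 0.25/(log₁₀[3.38e-05 + 0.00146])² = 0.25/(-2.824)² = 0.03134.
Darcy-Weisbach: ΔP = f(L/D)(ρV²/2) = 0.03134·(1683/0.336)·(792.9·0.04647²/2) = 0.03134·5009·0.8559 = 134.4 Pa.
ΔP = 134.4 Pa = 0.1344 kPa.

ΔP ≈ 0.1344 kPa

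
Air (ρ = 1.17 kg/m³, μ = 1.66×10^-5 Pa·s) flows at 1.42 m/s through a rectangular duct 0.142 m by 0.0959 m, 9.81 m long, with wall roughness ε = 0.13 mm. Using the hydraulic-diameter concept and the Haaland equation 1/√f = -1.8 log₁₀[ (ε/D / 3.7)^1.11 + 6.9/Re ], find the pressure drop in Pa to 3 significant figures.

ΔP ≈ 3.17 Pa

Hydraulic diameter D_h = 4A/P = 4·(0.142·0.0959)/(2·(0.142+0.0959)) = 0.05447/0.4758 = 0.1145 m.
Re = ρVD_h/μ = 1.17·1.42·0.1145/1.66e-05 = 1.146e+04.
ε/D_h = 0.00013/0.1145 = 0.00114; Haaland gives 1/√f = -1.8 log₁₀[0.000126+0.000602] = 5.648, so f = 0.03135.
ΔP = f(L/D_h)(ρV²/2) = 0.03135·9.81/0.1145·1.18 = 3.169 Pa.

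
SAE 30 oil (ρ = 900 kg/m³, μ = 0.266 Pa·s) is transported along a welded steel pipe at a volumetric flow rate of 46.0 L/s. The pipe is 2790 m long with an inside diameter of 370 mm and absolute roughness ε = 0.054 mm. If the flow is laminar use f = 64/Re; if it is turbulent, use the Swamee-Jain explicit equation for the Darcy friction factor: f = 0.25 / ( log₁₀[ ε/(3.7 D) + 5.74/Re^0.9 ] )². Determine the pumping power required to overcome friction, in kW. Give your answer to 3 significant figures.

P ≈ 3.41 kW

Q = 46.0 L/s = 46.0/1000 = 0.046 m³/s.
Cross-sectional area A = πD²/4 = π(0.37)²/4 = 0.1075 m²; mean velocity V = Q/A = 0.046/0.1075 = 0.4278 m/s.
Reynolds number Re = ρVD/μ = 900 · 0.4278 · 0.37 / 0.266 = 535.6.
Re < 2300 → laminar flow, so f = 64/Re = 64/535.6 = 0.1195 (the turbulent correlation is not needed).
Darcy-Weisbach: ΔP = f(L/D)(ρV²/2) = 0.1195·(2790/0.37)·(900·0.4278²/2) = 0.1195·7541·82.36 = 7.422e+04 Pa.
Pumping power P = QΔP = 0.046·7.422e+04 = 3414 W = 3.41 kW.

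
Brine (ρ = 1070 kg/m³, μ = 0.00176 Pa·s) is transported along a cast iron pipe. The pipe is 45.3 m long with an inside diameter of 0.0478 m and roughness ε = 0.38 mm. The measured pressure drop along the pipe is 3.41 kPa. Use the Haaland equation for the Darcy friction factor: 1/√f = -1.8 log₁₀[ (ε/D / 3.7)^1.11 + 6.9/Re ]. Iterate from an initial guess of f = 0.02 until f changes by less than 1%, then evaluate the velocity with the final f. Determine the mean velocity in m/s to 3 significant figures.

Rearranging Darcy-Weisbach: V = √(2·ΔP·D/(f·L·ρ)). With ε/D = 0.00038/0.0478 = 0.00795, iterate starting from f = 0.02:
  f = 0.02 → V = √(2·3410·0.0478/(0.02·45.3·1070)) = 0.5799 m/s; Re = ρVD/μ = 1.685e+04; f → 0.03872
  f = 0.03872 → V = 0.4167 m/s; Re = 1.211e+04; f → 0.03996
  f = 0.03996 → V = 0.4102 m/s; Re = 1.192e+04; f → 0.04003
Converged (Δf/f < 1%). With the final f = 0.04003: V = √(2·3410·0.0478/(0.04003·45.3·1070)) = 0.4099 m/s.

V ≈ 0.410 m/s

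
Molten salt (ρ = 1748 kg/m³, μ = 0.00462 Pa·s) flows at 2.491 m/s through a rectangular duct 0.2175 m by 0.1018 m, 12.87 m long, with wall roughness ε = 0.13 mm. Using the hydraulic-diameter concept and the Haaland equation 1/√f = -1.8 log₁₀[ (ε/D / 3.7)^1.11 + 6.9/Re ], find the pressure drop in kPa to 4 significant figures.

ΔP ≈ 10.70 kPa

Hydraulic diameter D_h = 4A/P = 4·(0.2175·0.1018)/(2·(0.2175+0.1018)) = 0.08857/0.6386 = 0.1387 m.
Re = ρVD_h/μ = 1748·2.491·0.1387/0.00462 = 1.307e+05.
ε/D_h = 0.00013/0.1387 = 0.000937; Haaland gives 1/√f = -1.8 log₁₀[0.000102+5.28e-05] = 6.859, so f = 0.02126.
ΔP = f(L/D_h)(ρV²/2) = 0.02126·12.87/0.1387·5423 = 1.07e+04 Pa.
ΔP = 10.70 kPa.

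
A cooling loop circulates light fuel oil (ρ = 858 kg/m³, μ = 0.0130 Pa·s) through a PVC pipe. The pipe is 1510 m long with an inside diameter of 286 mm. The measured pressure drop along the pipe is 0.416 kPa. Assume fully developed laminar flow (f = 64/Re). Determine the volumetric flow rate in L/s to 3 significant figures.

Q ≈ 3.48 L/s

For laminar flow, f = 64/Re with Re = ρVD/μ, so Darcy-Weisbach reduces to ΔP = 32μLV/D². Solving for V: V = ΔP·D²/(32μL) = 416·(0.286)²/(32·0.013·1510) = 0.05417 m/s.
Check: Re = ρVD/μ = 858·0.05417·0.286/0.013 = 1023 < 2300, so the laminar assumption holds.
Q = V·A = 0.05417·(π/4·0.286²) = 0.00348 m³/s = 3.48 L/s.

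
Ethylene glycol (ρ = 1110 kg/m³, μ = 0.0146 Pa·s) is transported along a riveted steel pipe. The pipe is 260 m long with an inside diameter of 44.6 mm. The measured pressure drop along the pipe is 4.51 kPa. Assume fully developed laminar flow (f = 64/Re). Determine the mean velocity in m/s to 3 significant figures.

For laminar flow, f = 64/Re with Re = ρVD/μ, so Darcy-Weisbach reduces to ΔP = 32μLV/D². Solving for V: V = ΔP·D²/(32μL) = 4510·(0.0446)²/(32·0.0146·260) = 0.07385 m/s.
Check: Re = ρVD/μ = 1110·0.07385·0.0446/0.0146 = 250.4 < 2300, so the laminar assumption holds.

V ≈ 0.0739 m/s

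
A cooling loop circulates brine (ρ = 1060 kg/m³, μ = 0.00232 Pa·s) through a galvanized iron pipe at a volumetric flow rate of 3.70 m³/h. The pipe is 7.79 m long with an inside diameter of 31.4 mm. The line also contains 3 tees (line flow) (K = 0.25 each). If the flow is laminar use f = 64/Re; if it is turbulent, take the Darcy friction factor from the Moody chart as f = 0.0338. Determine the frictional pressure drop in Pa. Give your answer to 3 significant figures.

ΔP ≈ 8530 Pa

Q = 3.70 m³/h = 3.70/3600 = 0.001028 m³/s.
Cross-sectional area A = πD²/4 = π(0.0314)²/4 = 0.0007744 m²; mean velocity V = Q/A = 0.001028/0.0007744 = 1.327 m/s.
Reynolds number Re = ρVD/μ = 1060 · 1.327 · 0.0314 / 0.00232 = 1.904e+04.
Re > 4000 → turbulent; use the Moody-chart value f = 0.0338.
Total minor-loss coefficient ΣK = 3·0.25 = 0.75.
ΔP = [f·L/D + ΣK]·(ρV²/2) = [0.0338·7.79/0.0314 + 0.75]·(1060·1.327²/2) = [8.385 + 0.75]·933.6 = 8529 Pa.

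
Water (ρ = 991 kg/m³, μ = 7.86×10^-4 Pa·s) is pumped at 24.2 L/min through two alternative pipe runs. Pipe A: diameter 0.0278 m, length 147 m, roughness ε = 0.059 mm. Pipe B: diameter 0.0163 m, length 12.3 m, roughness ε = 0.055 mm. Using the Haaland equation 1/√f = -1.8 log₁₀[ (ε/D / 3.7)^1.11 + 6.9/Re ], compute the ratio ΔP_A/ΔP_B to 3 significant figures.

Pipe A: V = Q/A = 0.0004033/0.000607 = 0.6645 m/s; Re = 2.329e+04; ε/D = 0.00212; Haaland → f = 0.02903; ΔP_A = f(L/D)(ρV²/2) = 3.358e+04 Pa.
Pipe B: V = Q/A = 0.0004033/0.0002087 = 1.933 m/s; Re = 3.972e+04; ε/D = 0.00337; Haaland → f = 0.02968; ΔP_B = f(L/D)(ρV²/2) = 4.146e+04 Pa.
ΔP_A/ΔP_B = 3.358e+04/4.146e+04 = 0.810.

ΔP_A/ΔP_B ≈ 0.810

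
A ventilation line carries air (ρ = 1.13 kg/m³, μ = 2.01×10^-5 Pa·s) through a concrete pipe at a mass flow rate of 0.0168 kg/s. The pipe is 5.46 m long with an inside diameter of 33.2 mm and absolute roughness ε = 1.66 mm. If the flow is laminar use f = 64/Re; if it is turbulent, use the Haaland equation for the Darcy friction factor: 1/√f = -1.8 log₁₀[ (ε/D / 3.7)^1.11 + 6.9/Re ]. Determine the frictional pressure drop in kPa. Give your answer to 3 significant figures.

ΔP ≈ 1.99 kPa

A = πD²/4 = π(0.0332)²/4 = 0.0008657 m²; mean velocity V = ṁ/(ρA) = 0.0168/(1.13 · 0.0008657) = 17.17 m/s.
Reynolds number Re = ρVD/μ = 1.13 · 17.17 · 0.0332 / 2.01e-05 = 3.205e+04.
Re > 4000 → turbulent. Relative roughness ε/D = 0.00166/0.0332 = 0.05. Haaland: 1/√f = -1.8 log₁₀[(0.05/3.7)^1.11 + 6.9/3.205e+04] = -1.8 log₁₀[0.00842 + 0.000215] = 3.715, so f = 0.07246.
Darcy-Weisbach: ΔP = f(L/D)(ρV²/2) = 0.07246·(5.46/0.0332)·(1.13·17.17²/2) = 0.07246·164.5·166.6 = 1986 Pa.
ΔP = 1986 Pa = 1.99 kPa.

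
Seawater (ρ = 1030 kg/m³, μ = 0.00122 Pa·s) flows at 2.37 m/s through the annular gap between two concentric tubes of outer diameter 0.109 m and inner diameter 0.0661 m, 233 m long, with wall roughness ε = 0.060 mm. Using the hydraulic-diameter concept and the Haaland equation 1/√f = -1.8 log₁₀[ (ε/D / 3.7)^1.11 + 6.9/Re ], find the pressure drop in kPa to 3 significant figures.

Hydraulic diameter D_h = 4A/P = D_o - D_i = 0.109 - 0.0661 = 0.0429 m.
Re = ρVD_h/μ = 1030·2.37·0.0429/0.00122 = 8.584e+04.
ε/D_h = 6e-05/0.0429 = 0.0014; Haaland gives 1/√f = -1.8 log₁₀[0.000159+8.04e-05] = 6.518, so f = 0.02354.
ΔP = f(L/D_h)(ρV²/2) = 0.02354·233/0.0429·2893 = 3.698e+05 Pa.
ΔP = 370 kPa.

ΔP ≈ 370 kPa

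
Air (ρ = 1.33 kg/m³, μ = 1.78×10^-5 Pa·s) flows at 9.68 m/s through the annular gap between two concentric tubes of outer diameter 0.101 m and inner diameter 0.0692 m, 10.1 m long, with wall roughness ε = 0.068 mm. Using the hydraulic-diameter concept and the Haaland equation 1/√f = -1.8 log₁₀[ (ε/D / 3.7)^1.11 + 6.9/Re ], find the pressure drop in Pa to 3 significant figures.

Hydraulic diameter D_h = 4A/P = D_o - D_i = 0.101 - 0.0692 = 0.0318 m.
Re = ρVD_h/μ = 1.33·9.68·0.0318/1.78e-05 = 2.3e+04.
ε/D_h = 6.8e-05/0.0318 = 0.00214; Haaland gives 1/√f = -1.8 log₁₀[0.000254+0.0003] = 5.861, so f = 0.02911.
ΔP = f(L/D_h)(ρV²/2) = 0.02911·10.1/0.0318·62.31 = 576.1 Pa.

ΔP ≈ 576 Pa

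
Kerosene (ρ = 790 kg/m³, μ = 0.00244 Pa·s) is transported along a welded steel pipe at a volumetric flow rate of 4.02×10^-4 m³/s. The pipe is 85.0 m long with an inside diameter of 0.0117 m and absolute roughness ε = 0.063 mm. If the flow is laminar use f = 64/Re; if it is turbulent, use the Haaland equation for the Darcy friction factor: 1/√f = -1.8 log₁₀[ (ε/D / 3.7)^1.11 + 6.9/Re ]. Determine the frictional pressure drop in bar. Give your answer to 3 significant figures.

Cross-sectional area A = πD²/4 = π(0.0117)²/4 = 0.0001075 m²; mean velocity V = Q/A = 0.000402/0.0001075 = 3.739 m/s.
Reynolds number Re = ρVD/μ = 790 · 3.739 · 0.0117 / 0.00244 = 1.416e+04.
Re > 4000 → turbulent. Relative roughness ε/D = 6.3e-05/0.0117 = 0.00538. Haaland: 1/√f = -1.8 log₁₀[(0.00538/3.7)^1.11 + 6.9/1.416e+04] = -1.8 log₁₀[0.000709 + 0.000487] = 5.26, so f = 0.03615.
Darcy-Weisbach: ΔP = f(L/D)(ρV²/2) = 0.03615·(85/0.0117)·(790·3.739²/2) = 0.03615·7265·5522 = 1.45e+06 Pa.
ΔP = 1.45e+06 Pa = 14.5 bar.

ΔP ≈ 14.5 bar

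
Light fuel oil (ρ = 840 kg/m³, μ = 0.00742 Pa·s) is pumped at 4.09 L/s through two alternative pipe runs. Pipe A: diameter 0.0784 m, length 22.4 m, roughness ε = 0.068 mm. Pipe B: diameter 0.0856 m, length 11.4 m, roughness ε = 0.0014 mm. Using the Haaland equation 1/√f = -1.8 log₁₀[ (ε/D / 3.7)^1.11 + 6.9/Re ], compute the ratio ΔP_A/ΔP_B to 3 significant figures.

Pipe A: V = Q/A = 0.00409/0.004827 = 0.8472 m/s; Re = 7520; ε/D = 0.000867; Haaland → f = 0.0344; ΔP_A = f(L/D)(ρV²/2) = 2963 Pa.
Pipe B: V = Q/A = 0.00409/0.005755 = 0.7107 m/s; Re = 6887; ε/D = 1.64e-05; Haaland → f = 0.03432; ΔP_B = f(L/D)(ρV²/2) = 969.7 Pa.
ΔP_A/ΔP_B = 2963/969.7 = 3.06.

ΔP_A/ΔP_B ≈ 3.06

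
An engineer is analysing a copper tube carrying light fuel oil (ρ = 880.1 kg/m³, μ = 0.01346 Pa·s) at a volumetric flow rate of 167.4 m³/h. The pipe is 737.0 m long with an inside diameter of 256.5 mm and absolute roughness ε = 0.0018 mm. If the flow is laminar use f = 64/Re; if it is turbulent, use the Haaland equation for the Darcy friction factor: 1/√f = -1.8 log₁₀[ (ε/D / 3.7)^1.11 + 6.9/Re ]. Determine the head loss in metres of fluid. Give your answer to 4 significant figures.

h_f ≈ 3.282 m

Q = 167.4 m³/h = 167.4/3600 = 0.0465 m³/s.
Cross-sectional area A = πD²/4 = π(0.2565)²/4 = 0.05167 m²; mean velocity V = Q/A = 0.0465/0.05167 = 0.8999 m/s.
Reynolds number Re = ρVD/μ = 880.1 · 0.8999 · 0.2565 / 0.0135 = 1.509e+04.
Re > 4000 → turbulent. Relative roughness ε/D = 1.8e-06/0.2565 = 7.02e-06. Haaland: 1/√f = -1.8 log₁₀[(7.02e-06/3.7)^1.11 + 6.9/1.509e+04] = -1.8 log₁₀[4.45e-07 + 0.000457] = 6.011, so f = 0.02768.
Darcy-Weisbach: ΔP = f(L/D)(ρV²/2) = 0.02768·(737/0.2565)·(880.1·0.8999²/2) = 0.02768·2873·356.4 = 2.834e+04 Pa.
Head loss h_f = ΔP/(ρg) = 2.834e+04/(880.1·9.81) = 3.282 m.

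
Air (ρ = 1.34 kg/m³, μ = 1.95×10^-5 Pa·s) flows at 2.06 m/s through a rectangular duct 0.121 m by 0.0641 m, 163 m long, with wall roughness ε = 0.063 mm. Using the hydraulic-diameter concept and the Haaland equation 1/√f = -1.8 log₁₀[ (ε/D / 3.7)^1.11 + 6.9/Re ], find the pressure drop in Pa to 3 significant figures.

Hydraulic diameter D_h = 4A/P = 4·(0.121·0.0641)/(2·(0.121+0.0641)) = 0.03102/0.3702 = 0.0838 m.
Re = ρVD_h/μ = 1.34·2.06·0.0838/1.95e-05 = 1.186e+04.
ε/D_h = 6.3e-05/0.0838 = 0.000752; Haaland gives 1/√f = -1.8 log₁₀[7.98e-05+0.000582] = 5.723, so f = 0.03053.
ΔP = f(L/D_h)(ρV²/2) = 0.03053·163/0.0838·2.843 = 168.8 Pa.

ΔP ≈ 169 Pa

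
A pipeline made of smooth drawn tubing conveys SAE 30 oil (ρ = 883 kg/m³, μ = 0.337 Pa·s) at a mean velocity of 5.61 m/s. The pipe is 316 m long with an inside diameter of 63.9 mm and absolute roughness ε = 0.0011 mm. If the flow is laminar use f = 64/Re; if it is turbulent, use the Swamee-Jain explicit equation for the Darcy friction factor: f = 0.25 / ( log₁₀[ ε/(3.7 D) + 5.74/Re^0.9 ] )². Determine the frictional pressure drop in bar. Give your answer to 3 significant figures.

Reynolds number Re = ρVD/μ = 883 · 5.61 · 0.0639 / 0.337 = 939.3.
Re < 2300 → laminar flow, so f = 64/Re = 64/939.3 = 0.06814 (the turbulent correlation is not needed).
Darcy-Weisbach: ΔP = f(L/D)(ρV²/2) = 0.06814·(316/0.0639)·(883·5.61²/2) = 0.06814·4945·1.389e+04 = 4.682e+06 Pa.
ΔP = 4.682e+06 Pa = 46.8 bar.

ΔP ≈ 46.8 bar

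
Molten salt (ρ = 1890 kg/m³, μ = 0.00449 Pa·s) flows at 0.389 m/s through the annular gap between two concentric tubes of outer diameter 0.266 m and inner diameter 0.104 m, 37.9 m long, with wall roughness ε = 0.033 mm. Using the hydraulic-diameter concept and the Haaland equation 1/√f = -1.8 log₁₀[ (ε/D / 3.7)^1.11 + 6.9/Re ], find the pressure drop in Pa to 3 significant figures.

ΔP ≈ 817 Pa

Hydraulic diameter D_h = 4A/P = D_o - D_i = 0.266 - 0.104 = 0.162 m.
Re = ρVD_h/μ = 1890·0.389·0.162/0.00449 = 2.653e+04.
ε/D_h = 3.3e-05/0.162 = 0.000204; Haaland gives 1/√f = -1.8 log₁₀[1.87e-05+0.00026] = 6.398, so f = 0.02443.
ΔP = f(L/D_h)(ρV²/2) = 0.02443·37.9/0.162·143 = 817.2 Pa.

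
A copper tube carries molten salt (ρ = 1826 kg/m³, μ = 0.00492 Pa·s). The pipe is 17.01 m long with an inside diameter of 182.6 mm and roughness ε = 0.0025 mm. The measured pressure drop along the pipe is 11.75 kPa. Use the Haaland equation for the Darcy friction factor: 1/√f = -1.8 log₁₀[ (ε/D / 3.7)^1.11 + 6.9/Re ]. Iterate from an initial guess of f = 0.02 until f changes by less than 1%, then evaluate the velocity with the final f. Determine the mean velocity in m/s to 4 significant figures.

V ≈ 2.980 m/s

Rearranging Darcy-Weisbach: V = √(2·ΔP·D/(f·L·ρ)). With ε/D = 2.5e-06/0.1826 = 1.37e-05, iterate starting from f = 0.02:
  f = 0.02 → V = √(2·1.175e+04·0.1826/(0.02·17.01·1826)) = 2.628 m/s; Re = ρVD/μ = 1.781e+05; f → 0.01593
  f = 0.01593 → V = 2.945 m/s; Re = 1.996e+05; f → 0.01559
  f = 0.01559 → V = 2.977 m/s; Re = 2.018e+05; f → 0.01556
Converged (Δf/f < 1%). With the final f = 0.01556: V = √(2·1.175e+04·0.1826/(0.01556·17.01·1826)) = 2.98 m/s.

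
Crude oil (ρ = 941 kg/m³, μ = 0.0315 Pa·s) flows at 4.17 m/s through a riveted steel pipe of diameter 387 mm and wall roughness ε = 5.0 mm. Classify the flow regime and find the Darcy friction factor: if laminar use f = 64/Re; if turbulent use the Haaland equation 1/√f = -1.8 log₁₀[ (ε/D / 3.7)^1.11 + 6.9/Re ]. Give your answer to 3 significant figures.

Re = ρVD/μ = 941·4.17·0.387/0.0315 = 4.821e+04.
Re > 4000 → turbulent. ε/D = 0.005/0.387 = 0.0129; Haaland: 1/√f = -1.8 log₁₀[0.00187 + 0.000143] = 4.851, so f = 0.04249.

f ≈ 0.0425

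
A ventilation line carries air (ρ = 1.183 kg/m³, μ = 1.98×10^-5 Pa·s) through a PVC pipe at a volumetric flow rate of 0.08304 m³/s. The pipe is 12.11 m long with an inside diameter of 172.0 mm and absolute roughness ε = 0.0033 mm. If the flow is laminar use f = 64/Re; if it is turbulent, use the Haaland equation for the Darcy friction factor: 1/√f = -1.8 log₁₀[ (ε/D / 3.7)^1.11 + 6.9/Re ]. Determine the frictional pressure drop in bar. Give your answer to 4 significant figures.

Cross-sectional area A = πD²/4 = π(0.172)²/4 = 0.02324 m²; mean velocity V = Q/A = 0.08304/0.02324 = 3.574 m/s.
Reynolds number Re = ρVD/μ = 1.183 · 3.574 · 0.172 / 1.98e-05 = 3.673e+04.
Re > 4000 → turbulent. Relative roughness ε/D = 3.3e-06/0.172 = 1.92e-05. Haaland: 1/√f = -1.8 log₁₀[(1.92e-05/3.7)^1.11 + 6.9/3.673e+04] = -1.8 log₁₀[1.36e-06 + 0.000188] = 6.701, so f = 0.02227.
Darcy-Weisbach: ΔP = f(L/D)(ρV²/2) = 0.02227·(12.11/0.172)·(1.183·3.574²/2) = 0.02227·70.41·7.555 = 11.84 Pa.
ΔP = 11.84 Pa = 1.184×10^-4 bar.

ΔP ≈ 1.184×10^-4 bar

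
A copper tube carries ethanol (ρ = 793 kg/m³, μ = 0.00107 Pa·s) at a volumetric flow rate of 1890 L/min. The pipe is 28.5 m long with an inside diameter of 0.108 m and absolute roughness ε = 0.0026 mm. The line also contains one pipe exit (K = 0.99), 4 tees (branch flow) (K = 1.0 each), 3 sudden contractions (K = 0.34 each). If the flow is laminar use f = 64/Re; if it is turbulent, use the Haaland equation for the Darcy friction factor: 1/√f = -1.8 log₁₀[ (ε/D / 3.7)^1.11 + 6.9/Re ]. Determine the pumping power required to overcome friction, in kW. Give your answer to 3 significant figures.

Q = 1890 L/min = 1890/60000 = 0.0315 m³/s.
Cross-sectional area A = πD²/4 = π(0.108)²/4 = 0.009161 m²; mean velocity V = Q/A = 0.0315/0.009161 = 3.439 m/s.
Reynolds number Re = ρVD/μ = 793 · 3.439 · 0.108 / 0.00107 = 2.752e+05.
Re > 4000 → turbulent. Relative roughness ε/D = 2.6e-06/0.108 = 2.41e-05. Haaland: 1/√f = -1.8 log₁₀[(2.41e-05/3.7)^1.11 + 6.9/2.752e+05] = -1.8 log₁₀[1.75e-06 + 2.51e-05] = 8.229, so f = 0.01477.
Total minor-loss coefficient ΣK = 1·0.99 + 4·1 + 3·0.34 = 6.01.
ΔP = [f·L/D + ΣK]·(ρV²/2) = [0.01477·28.5/0.108 + 6.01]·(793·3.439²/2) = [3.897 + 6.01]·4688 = 4.645e+04 Pa.
Pumping power P = QΔP = 0.0315·4.645e+04 = 1463 W = 1.46 kW.

P ≈ 1.46 kW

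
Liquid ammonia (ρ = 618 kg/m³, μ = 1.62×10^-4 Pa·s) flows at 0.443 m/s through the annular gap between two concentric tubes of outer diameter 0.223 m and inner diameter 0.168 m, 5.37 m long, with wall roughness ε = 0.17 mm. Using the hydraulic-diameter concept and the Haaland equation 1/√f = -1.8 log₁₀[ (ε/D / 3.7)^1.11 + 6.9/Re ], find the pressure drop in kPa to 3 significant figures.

ΔP ≈ 0.164 kPa

Hydraulic diameter D_h = 4A/P = D_o - D_i = 0.223 - 0.168 = 0.055 m.
Re = ρVD_h/μ = 618·0.443·0.055/0.000162 = 9.295e+04.
ε/D_h = 0.00017/0.055 = 0.00309; Haaland gives 1/√f = -1.8 log₁₀[0.000383+7.42e-05] = 6.012, so f = 0.02767.
ΔP = f(L/D_h)(ρV²/2) = 0.02767·5.37/0.055·60.64 = 163.8 Pa.
ΔP = 0.164 kPa.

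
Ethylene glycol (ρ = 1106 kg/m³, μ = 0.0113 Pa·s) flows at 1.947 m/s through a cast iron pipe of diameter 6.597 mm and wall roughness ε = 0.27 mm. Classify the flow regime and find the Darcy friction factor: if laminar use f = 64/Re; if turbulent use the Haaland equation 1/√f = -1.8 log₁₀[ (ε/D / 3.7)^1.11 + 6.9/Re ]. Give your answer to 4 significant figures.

Re = ρVD/μ = 1106·1.947·0.006597/0.0113 = 1257.
Re < 2300 → laminar, so f = 64/Re = 0.05091 (roughness is irrelevant in laminar flow).

f ≈ 0.05091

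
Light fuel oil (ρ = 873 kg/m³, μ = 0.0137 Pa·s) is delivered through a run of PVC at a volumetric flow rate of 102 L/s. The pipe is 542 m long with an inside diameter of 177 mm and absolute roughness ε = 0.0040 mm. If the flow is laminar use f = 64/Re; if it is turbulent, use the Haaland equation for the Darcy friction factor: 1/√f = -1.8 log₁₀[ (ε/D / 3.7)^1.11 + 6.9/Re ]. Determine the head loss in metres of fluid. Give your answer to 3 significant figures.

h_f ≈ 56.5 m

Q = 102 L/s = 102/1000 = 0.102 m³/s.
Cross-sectional area A = πD²/4 = π(0.177)²/4 = 0.02461 m²; mean velocity V = Q/A = 0.102/0.02461 = 4.145 m/s.
Reynolds number Re = ρVD/μ = 873 · 4.145 · 0.177 / 0.0137 = 4.676e+04.
Re > 4000 → turbulent. Relative roughness ε/D = 4e-06/0.177 = 2.26e-05. Haaland: 1/√f = -1.8 log₁₀[(2.26e-05/3.7)^1.11 + 6.9/4.676e+04] = -1.8 log₁₀[1.63e-06 + 0.000148] = 6.887, so f = 0.02108.
Darcy-Weisbach: ΔP = f(L/D)(ρV²/2) = 0.02108·(542/0.177)·(873·4.145²/2) = 0.02108·3062·7501 = 4.842e+05 Pa.
Head loss h_f = ΔP/(ρg) = 4.842e+05/(873·9.81) = 56.5 m.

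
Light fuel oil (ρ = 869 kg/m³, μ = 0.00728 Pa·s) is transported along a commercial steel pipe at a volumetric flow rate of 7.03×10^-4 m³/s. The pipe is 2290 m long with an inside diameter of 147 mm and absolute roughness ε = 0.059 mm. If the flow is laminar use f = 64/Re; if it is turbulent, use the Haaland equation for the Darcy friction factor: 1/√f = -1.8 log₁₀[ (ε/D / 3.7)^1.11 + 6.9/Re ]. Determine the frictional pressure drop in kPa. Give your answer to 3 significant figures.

Cross-sectional area A = πD²/4 = π(0.147)²/4 = 0.01697 m²; mean velocity V = Q/A = 0.000703/0.01697 = 0.04142 m/s.
Reynolds number Re = ρVD/μ = 869 · 0.04142 · 0.147 / 0.00728 = 726.8.
Re < 2300 → laminar flow, so f = 64/Re = 64/726.8 = 0.08805 (the turbulent correlation is not needed).
Darcy-Weisbach: ΔP = f(L/D)(ρV²/2) = 0.08805·(2290/0.147)·(869·0.04142²/2) = 0.08805·1.558e+04·0.7455 = 1023 Pa.
ΔP = 1023 Pa = 1.02 kPa.

ΔP ≈ 1.02 kPa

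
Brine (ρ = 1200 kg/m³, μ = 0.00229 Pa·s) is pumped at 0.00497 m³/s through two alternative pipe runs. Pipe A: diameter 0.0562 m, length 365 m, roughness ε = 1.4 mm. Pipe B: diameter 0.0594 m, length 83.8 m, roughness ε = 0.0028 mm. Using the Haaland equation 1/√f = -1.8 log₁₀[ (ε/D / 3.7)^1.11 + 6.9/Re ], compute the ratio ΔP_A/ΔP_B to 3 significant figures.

ΔP_A/ΔP_B ≈ 15.2

Pipe A: V = Q/A = 0.00497/0.002481 = 2.004 m/s; Re = 5.9e+04; ε/D = 0.0249; Haaland → f = 0.05368; ΔP_A = f(L/D)(ρV²/2) = 8.397e+05 Pa.
Pipe B: V = Q/A = 0.00497/0.002771 = 1.793 m/s; Re = 5.582e+04; ε/D = 4.71e-05; Haaland → f = 0.02034; ΔP_B = f(L/D)(ρV²/2) = 5.538e+04 Pa.
ΔP_A/ΔP_B = 8.397e+05/5.538e+04 = 15.2.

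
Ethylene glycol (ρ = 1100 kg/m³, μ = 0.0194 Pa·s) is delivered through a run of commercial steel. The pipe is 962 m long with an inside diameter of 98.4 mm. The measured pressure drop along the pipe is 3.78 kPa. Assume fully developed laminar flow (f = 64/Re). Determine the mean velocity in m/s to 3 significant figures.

V ≈ 0.0613 m/s

For laminar flow, f = 64/Re with Re = ρVD/μ, so Darcy-Weisbach reduces to ΔP = 32μLV/D². Solving for V: V = ΔP·D²/(32μL) = 3780·(0.0984)²/(32·0.0194·962) = 0.06129 m/s.
Check: Re = ρVD/μ = 1100·0.06129·0.0984/0.0194 = 341.9 < 2300, so the laminar assumption holds.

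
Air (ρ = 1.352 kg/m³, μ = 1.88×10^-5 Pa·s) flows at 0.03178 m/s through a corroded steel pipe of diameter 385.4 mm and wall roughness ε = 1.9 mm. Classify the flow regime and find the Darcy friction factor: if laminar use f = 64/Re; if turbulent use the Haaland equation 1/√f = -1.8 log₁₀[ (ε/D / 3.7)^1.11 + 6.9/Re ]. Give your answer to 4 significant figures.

Re = ρVD/μ = 1.352·0.03178·0.3854/1.88e-05 = 880.8.
Re < 2300 → laminar, so f = 64/Re = 0.07266 (roughness is irrelevant in laminar flow).

f ≈ 0.07266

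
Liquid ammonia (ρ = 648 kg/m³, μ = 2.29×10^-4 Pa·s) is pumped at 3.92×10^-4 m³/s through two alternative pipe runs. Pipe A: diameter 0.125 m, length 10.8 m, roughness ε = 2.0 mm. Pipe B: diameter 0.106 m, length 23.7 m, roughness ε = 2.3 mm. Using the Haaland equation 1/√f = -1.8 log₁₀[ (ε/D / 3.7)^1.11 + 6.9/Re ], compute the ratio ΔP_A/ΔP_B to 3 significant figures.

Pipe A: V = Q/A = 0.000392/0.01227 = 0.03194 m/s; Re = 1.13e+04; ε/D = 0.016; Haaland → f = 0.04842; ΔP_A = f(L/D)(ρV²/2) = 1.383 Pa.
Pipe B: V = Q/A = 0.000392/0.008825 = 0.04442 m/s; Re = 1.332e+04; ε/D = 0.0217; Haaland → f = 0.05294; ΔP_B = f(L/D)(ρV²/2) = 7.567 Pa.
ΔP_A/ΔP_B = 1.383/7.567 = 0.183.

ΔP_A/ΔP_B ≈ 0.183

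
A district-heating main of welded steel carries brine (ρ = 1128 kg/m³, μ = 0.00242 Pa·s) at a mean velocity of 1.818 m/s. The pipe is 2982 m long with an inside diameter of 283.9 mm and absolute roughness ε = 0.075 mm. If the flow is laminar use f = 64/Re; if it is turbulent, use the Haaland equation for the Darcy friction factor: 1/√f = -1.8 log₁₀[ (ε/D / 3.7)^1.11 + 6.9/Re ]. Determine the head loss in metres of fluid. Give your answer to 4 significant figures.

h_f ≈ 29.95 m

Reynolds number Re = ρVD/μ = 1128 · 1.818 · 0.2839 / 0.00242 = 2.406e+05.
Re > 4000 → turbulent. Relative roughness ε/D = 7.5e-05/0.2839 = 0.000264. Haaland: 1/√f = -1.8 log₁₀[(0.000264/3.7)^1.11 + 6.9/2.406e+05] = -1.8 log₁₀[2.5e-05 + 2.87e-05] = 7.687, so f = 0.01693.
Darcy-Weisbach: ΔP = f(L/D)(ρV²/2) = 0.01693·(2982/0.2839)·(1128·1.818²/2) = 0.01693·1.05e+04·1864 = 3.314e+05 Pa.
Head loss h_f = ΔP/(ρg) = 3.314e+05/(1128·9.81) = 29.95 m.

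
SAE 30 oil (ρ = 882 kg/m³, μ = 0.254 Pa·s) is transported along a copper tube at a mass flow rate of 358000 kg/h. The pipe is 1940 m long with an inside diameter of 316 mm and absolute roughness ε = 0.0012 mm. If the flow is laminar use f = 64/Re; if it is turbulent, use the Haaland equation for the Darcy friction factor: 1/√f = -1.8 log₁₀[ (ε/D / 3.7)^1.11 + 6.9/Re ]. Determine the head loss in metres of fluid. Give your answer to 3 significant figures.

h_f ≈ 26.2 m

ṁ = 358000 kg/h = 358000/3600 = 99.44 kg/s.
A = πD²/4 = π(0.316)²/4 = 0.07843 m²; mean velocity V = ṁ/(ρA) = 99.44/(882 · 0.07843) = 1.438 m/s.
Reynolds number Re = ρVD/μ = 882 · 1.438 · 0.316 / 0.254 = 1578.
Re < 2300 → laminar flow, so f = 64/Re = 64/1578 = 0.04057 (the turbulent correlation is not needed).
Darcy-Weisbach: ΔP = f(L/D)(ρV²/2) = 0.04057·(1940/0.316)·(882·1.438²/2) = 0.04057·6139·911.5 = 2.27e+05 Pa.
Head loss h_f = ΔP/(ρg) = 2.27e+05/(882·9.81) = 26.2 m.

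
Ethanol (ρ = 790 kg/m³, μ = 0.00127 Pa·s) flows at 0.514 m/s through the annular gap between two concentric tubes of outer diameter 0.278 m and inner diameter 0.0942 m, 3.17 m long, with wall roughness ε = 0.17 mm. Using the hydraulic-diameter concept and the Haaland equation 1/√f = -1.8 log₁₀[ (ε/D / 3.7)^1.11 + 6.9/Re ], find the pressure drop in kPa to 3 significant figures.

ΔP ≈ 0.0414 kPa

Hydraulic diameter D_h = 4A/P = D_o - D_i = 0.278 - 0.0942 = 0.1838 m.
Re = ρVD_h/μ = 790·0.514·0.1838/0.00127 = 5.877e+04.
ε/D_h = 0.00017/0.1838 = 0.000925; Haaland gives 1/√f = -1.8 log₁₀[0.0001+0.000117] = 6.592, so f = 0.02302.
ΔP = f(L/D_h)(ρV²/2) = 0.02302·3.17/0.1838·104.4 = 41.43 Pa.
ΔP = 0.0414 kPa.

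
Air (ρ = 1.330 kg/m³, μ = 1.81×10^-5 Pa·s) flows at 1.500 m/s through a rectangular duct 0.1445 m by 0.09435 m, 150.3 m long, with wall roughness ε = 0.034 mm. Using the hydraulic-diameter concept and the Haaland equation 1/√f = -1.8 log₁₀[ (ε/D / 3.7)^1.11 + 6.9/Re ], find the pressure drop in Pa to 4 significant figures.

Hydraulic diameter D_h = 4A/P = 4·(0.1445·0.09435)/(2·(0.1445+0.09435)) = 0.05453/0.4777 = 0.1142 m.
Re = ρVD_h/μ = 1.33·1.5·0.1142/1.81e-05 = 1.258e+04.
ε/D_h = 3.4e-05/0.1142 = 0.000298; Haaland gives 1/√f = -1.8 log₁₀[2.85e-05+0.000548] = 5.83, so f = 0.02942.
ΔP = f(L/D_h)(ρV²/2) = 0.02942·150.3/0.1142·1.496 = 57.96 Pa.

ΔP ≈ 57.96 Pa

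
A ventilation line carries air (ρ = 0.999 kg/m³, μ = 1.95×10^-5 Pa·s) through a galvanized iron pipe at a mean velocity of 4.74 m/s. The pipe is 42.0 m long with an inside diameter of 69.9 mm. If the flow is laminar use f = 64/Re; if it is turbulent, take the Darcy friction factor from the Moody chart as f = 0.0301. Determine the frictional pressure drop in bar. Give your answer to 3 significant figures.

ΔP ≈ 0.00203 bar

Reynolds number Re = ρVD/μ = 0.999 · 4.74 · 0.0699 / 1.95e-05 = 1.697e+04.
Re > 4000 → turbulent; use the Moody-chart value f = 0.0301.
Darcy-Weisbach: ΔP = f(L/D)(ρV²/2) = 0.0301·(42/0.0699)·(0.999·4.74²/2) = 0.0301·600.9·11.22 = 203 Pa.
ΔP = 203 Pa = 0.00203 bar.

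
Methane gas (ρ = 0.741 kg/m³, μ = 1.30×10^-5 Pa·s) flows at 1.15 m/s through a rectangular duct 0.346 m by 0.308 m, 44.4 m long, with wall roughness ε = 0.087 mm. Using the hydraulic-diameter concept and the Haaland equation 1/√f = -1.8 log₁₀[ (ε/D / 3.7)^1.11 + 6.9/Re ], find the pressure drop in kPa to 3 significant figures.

ΔP ≈ 0.00172 kPa

Hydraulic diameter D_h = 4A/P = 4·(0.346·0.308)/(2·(0.346+0.308)) = 0.4263/1.308 = 0.3259 m.
Re = ρVD_h/μ = 0.741·1.15·0.3259/1.3e-05 = 2.136e+04.
ε/D_h = 8.7e-05/0.3259 = 0.000267; Haaland gives 1/√f = -1.8 log₁₀[2.53e-05+0.000323] = 6.225, so f = 0.02581.
ΔP = f(L/D_h)(ρV²/2) = 0.02581·44.4/0.3259·0.49 = 1.723 Pa.
ΔP = 0.00172 kPa.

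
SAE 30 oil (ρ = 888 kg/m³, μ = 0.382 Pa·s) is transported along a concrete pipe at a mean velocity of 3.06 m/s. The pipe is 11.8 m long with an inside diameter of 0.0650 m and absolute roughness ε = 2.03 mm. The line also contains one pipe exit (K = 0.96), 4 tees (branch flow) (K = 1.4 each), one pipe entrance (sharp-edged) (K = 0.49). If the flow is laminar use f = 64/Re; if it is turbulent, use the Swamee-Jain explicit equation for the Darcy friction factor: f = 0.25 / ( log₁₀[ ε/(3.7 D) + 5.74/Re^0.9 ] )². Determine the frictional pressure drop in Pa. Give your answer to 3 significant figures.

Reynolds number Re = ρVD/μ = 888 · 3.06 · 0.065 / 0.382 = 462.4.
Re < 2300 → laminar flow, so f = 64/Re = 64/462.4 = 0.1384 (the turbulent correlation is not needed).
Total minor-loss coefficient ΣK = 1·0.96 + 4·1.4 + 1·0.49 = 7.05.
ΔP = [f·L/D + ΣK]·(ρV²/2) = [0.1384·11.8/0.065 + 7.05]·(888·3.06²/2) = [25.13 + 7.05]·4157 = 1.338e+05 Pa.

ΔP ≈ 134000 Pa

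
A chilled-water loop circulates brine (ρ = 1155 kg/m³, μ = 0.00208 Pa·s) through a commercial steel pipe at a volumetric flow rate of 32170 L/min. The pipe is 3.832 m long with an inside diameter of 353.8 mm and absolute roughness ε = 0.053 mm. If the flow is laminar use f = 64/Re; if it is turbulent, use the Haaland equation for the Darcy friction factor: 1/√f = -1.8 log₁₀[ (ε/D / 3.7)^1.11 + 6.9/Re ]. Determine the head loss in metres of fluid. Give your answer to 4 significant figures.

Q = 32170 L/min = 32170/60000 = 0.5362 m³/s.
Cross-sectional area A = πD²/4 = π(0.3538)²/4 = 0.09831 m²; mean velocity V = Q/A = 0.5362/0.09831 = 5.454 m/s.
Reynolds number Re = ρVD/μ = 1155 · 5.454 · 0.3538 / 0.00208 = 1.071e+06.
Re > 4000 → turbulent. Relative roughness ε/D = 5.3e-05/0.3538 = 0.00015. Haaland: 1/√f = -1.8 log₁₀[(0.00015/3.7)^1.11 + 6.9/1.071e+06] = -1.8 log₁₀[1.33e-05 + 6.44e-06] = 8.468, so f = 0.01395.
Darcy-Weisbach: ΔP = f(L/D)(ρV²/2) = 0.01395·(3.832/0.3538)·(1155·5.454²/2) = 0.01395·10.83·1.718e+04 = 2594 Pa.
Head loss h_f = ΔP/(ρg) = 2594/(1155·9.81) = 0.2290 m.

h_f ≈ 0.2290 m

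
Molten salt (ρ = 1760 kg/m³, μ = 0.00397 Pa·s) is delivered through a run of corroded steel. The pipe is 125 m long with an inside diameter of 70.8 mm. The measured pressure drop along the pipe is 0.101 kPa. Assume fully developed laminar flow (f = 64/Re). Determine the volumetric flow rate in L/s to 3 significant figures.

For laminar flow, f = 64/Re with Re = ρVD/μ, so Darcy-Weisbach reduces to ΔP = 32μLV/D². Solving for V: V = ΔP·D²/(32μL) = 101·(0.0708)²/(32·0.00397·125) = 0.03188 m/s.
Check: Re = ρVD/μ = 1760·0.03188·0.0708/0.00397 = 1001 < 2300, so the laminar assumption holds.
Q = V·A = 0.03188·(π/4·0.0708²) = 0.0001255 m³/s = 0.126 L/s.

Q ≈ 0.126 L/s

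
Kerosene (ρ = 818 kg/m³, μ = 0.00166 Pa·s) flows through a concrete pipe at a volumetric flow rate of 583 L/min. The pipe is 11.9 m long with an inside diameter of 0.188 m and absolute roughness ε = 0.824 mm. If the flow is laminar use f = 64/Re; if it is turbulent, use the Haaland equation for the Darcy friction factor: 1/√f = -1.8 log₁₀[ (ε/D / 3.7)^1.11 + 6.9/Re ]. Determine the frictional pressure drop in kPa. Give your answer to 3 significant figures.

Q = 583 L/min = 583/60000 = 0.009717 m³/s.
Cross-sectional area A = πD²/4 = π(0.188)²/4 = 0.02776 m²; mean velocity V = Q/A = 0.009717/0.02776 = 0.35 m/s.
Reynolds number Re = ρVD/μ = 818 · 0.35 · 0.188 / 0.00166 = 3.243e+04.
Re > 4000 → turbulent. Relative roughness ε/D = 0.000824/0.188 = 0.00438. Haaland: 1/√f = -1.8 log₁₀[(0.00438/3.7)^1.11 + 6.9/3.243e+04] = -1.8 log₁₀[0.000564 + 0.000213] = 5.597, so f = 0.03192.
Darcy-Weisbach: ΔP = f(L/D)(ρV²/2) = 0.03192·(11.9/0.188)·(818·0.35²/2) = 0.03192·63.3·50.11 = 101.3 Pa.
ΔP = 101.3 Pa = 0.101 kPa.

ΔP ≈ 0.101 kPa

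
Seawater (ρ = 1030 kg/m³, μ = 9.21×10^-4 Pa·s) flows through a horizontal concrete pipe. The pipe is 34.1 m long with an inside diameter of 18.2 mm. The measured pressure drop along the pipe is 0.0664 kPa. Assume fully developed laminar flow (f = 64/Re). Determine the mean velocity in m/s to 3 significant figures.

For laminar flow, f = 64/Re with Re = ρVD/μ, so Darcy-Weisbach reduces to ΔP = 32μLV/D². Solving for V: V = ΔP·D²/(32μL) = 66.4·(0.0182)²/(32·0.000921·34.1) = 0.02189 m/s.
Check: Re = ρVD/μ = 1030·0.02189·0.0182/0.000921 = 445.4 < 2300, so the laminar assumption holds.

V ≈ 0.0219 m/s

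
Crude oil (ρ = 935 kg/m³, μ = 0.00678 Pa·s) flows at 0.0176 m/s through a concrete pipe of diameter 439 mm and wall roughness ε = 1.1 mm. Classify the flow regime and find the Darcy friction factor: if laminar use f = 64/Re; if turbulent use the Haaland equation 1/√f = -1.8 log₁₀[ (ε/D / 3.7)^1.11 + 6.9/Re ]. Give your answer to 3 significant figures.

Re = ρVD/μ = 935·0.0176·0.439/0.00678 = 1066.
Re < 2300 → laminar, so f = 64/Re = 0.06006 (roughness is irrelevant in laminar flow).

f ≈ 0.0601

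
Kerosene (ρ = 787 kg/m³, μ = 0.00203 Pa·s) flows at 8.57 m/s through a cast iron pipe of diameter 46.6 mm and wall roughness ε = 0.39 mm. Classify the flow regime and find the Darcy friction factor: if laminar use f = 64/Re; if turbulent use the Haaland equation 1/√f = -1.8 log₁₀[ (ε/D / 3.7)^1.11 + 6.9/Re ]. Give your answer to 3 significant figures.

f ≈ 0.0362

Re = ρVD/μ = 787·8.57·0.0466/0.00203 = 1.548e+05.
Re > 4000 → turbulent. ε/D = 0.00039/0.0466 = 0.00837; Haaland: 1/√f = -1.8 log₁₀[0.00116 + 4.46e-05] = 5.256, so f = 0.0362.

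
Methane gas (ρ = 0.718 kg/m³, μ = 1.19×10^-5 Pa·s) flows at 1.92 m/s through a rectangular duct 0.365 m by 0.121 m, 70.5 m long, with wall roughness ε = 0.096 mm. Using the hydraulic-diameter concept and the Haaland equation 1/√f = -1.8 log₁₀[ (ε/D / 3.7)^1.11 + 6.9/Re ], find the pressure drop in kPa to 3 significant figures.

ΔP ≈ 0.0136 kPa

Hydraulic diameter D_h = 4A/P = 4·(0.365·0.121)/(2·(0.365+0.121)) = 0.1767/0.972 = 0.1817 m.
Re = ρVD_h/μ = 0.718·1.92·0.1817/1.19e-05 = 2.105e+04.
ε/D_h = 9.6e-05/0.1817 = 0.000528; Haaland gives 1/√f = -1.8 log₁₀[5.39e-05+0.000328] = 6.153, so f = 0.02641.
ΔP = f(L/D_h)(ρV²/2) = 0.02641·70.5/0.1817·1.323 = 13.56 Pa.
ΔP = 0.0136 kPa.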